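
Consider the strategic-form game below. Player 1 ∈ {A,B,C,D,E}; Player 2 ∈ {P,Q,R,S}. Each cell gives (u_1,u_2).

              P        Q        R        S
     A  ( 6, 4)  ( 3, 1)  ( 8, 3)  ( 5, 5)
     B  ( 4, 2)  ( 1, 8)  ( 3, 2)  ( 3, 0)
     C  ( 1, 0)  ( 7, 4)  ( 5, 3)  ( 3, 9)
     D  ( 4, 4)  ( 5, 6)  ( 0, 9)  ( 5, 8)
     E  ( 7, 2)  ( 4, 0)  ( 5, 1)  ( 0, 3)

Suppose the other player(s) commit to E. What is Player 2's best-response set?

u_2(P vs E) = 2
u_2(Q vs E) = 0
u_2(R vs E) = 1
u_2(S vs E) = 3
max payoff 3 at {S}

P2 best: {S}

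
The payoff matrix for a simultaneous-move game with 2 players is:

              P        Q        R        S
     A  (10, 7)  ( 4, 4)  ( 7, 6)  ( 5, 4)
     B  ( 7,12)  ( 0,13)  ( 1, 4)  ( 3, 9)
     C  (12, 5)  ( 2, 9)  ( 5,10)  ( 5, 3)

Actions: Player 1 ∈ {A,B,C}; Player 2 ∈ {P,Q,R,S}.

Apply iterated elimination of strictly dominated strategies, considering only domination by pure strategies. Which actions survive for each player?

P1 drop B (A beats it: P:10>7 Q:4>0 R:7>1 S:5>3)
P2 drop Q (R beats it: A:6>4 C:10>9)
P2 drop S (P beats it: A:7>4 C:5>3)
P1→{A,C} P2→{P,R}

Survivors P1:{A,C} P2:{P,R}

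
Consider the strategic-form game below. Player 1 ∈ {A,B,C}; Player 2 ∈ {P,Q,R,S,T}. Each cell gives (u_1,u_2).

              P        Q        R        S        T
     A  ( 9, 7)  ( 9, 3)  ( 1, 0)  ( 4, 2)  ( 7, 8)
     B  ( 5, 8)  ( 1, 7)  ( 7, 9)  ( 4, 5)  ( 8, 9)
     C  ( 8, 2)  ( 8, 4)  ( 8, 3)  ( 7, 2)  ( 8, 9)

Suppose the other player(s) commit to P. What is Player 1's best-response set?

u_1(A vs P) = 9
u_1(B vs P) = 5
u_1(C vs P) = 8
max payoff 9 at {A}

BR_1 = {A}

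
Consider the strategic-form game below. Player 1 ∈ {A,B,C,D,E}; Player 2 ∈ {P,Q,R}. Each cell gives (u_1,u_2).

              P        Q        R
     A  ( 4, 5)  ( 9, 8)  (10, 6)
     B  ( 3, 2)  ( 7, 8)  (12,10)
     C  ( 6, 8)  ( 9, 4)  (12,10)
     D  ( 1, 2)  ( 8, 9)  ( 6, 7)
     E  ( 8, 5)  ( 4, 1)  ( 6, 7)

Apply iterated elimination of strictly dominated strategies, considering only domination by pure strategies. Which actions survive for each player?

Remaining: P1:{A,B,C} P2:{Q,R}

P1 drop D (A beats it: P:4>1 Q:9>8 R:10>6)
P2 drop P (R beats it: A:6>5 B:10>2 C:10>8 E:7>5)
P1 drop E (A beats it: Q:9>4 R:10>6)
P1→{A,B,C} P2→{Q,R}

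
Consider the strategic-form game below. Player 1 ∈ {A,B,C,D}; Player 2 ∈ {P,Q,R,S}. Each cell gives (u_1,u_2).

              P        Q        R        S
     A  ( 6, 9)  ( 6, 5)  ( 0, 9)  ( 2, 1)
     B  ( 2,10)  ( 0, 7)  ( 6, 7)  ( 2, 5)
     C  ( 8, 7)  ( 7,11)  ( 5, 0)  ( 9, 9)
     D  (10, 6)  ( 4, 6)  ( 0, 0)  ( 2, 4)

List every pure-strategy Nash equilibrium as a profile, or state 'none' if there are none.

(A,P): not NE [P1→D gives 10>6]
(A,Q): not NE [P1→C gives 7>6; P2→R gives 9>5]
(A,R): not NE [P1→B gives 6>0]
(A,S): not NE [P1→C gives 9>2; P2→R gives 9>1]
(B,P): not NE [P1→D gives 10>2]
(B,Q): not NE [P1→C gives 7>0; P2→P gives 10>7]
(B,R): not NE [P2→P gives 10>7]
(B,S): not NE [P1→C gives 9>2; P2→P gives 10>5]
(C,P): not NE [P1→D gives 10>8; P2→Q gives 11>7]
(C,Q): NE
(C,R): not NE [P1→B gives 6>5; P2→Q gives 11>0]
(C,S): not NE [P2→Q gives 11>9]
(D,P): NE
(D,Q): not NE [P1→C gives 7>4]
(D,R): not NE [P1→B gives 6>0; P2→Q gives 6>0]
(D,S): not NE [P1→C gives 9>2; P2→Q gives 6>4]

Nash profiles: (C,Q), (D,P)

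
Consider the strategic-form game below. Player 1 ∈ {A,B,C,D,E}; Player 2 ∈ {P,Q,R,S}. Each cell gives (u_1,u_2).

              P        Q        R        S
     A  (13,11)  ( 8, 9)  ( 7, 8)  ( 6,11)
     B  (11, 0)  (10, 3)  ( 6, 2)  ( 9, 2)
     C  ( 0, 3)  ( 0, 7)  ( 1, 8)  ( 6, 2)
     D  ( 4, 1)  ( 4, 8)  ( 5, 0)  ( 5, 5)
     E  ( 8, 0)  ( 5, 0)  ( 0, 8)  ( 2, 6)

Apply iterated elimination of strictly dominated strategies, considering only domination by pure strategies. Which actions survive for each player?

Remaining: P1:{A,B} P2:{P,Q,S}

P1 drop C (B beats it: P:11>0 Q:10>0 R:6>1 S:9>6)
P1 drop D (A beats it: P:13>4 Q:8>4 R:7>5 S:6>5)
P1 drop E (A beats it: P:13>8 Q:8>5 R:7>0 S:6>2)
P2 drop R (Q beats it: A:9>8 B:3>2)
P1→{A,B} P2→{P,Q,S}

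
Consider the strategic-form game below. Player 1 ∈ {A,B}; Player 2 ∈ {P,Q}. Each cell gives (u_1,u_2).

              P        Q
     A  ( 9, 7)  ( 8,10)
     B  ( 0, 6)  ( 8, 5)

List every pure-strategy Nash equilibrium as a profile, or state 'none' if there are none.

(A,P): not NE [P2→Q gives 10>7]
(A,Q): NE
(B,P): not NE [P1→A gives 9>0]
(B,Q): not NE [P2→P gives 6>5]

NE set: (A,Q)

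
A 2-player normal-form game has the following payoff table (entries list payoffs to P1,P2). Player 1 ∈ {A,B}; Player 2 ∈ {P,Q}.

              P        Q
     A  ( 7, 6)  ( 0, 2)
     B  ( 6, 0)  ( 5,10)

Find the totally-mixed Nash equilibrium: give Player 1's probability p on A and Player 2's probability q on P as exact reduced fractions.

P1 indiff ⇒ q·7+(1-q)·0 = q·6+(1-q)·5 ⇒ q(1) = (1-q)(5) ⇒ q = 5/6
P2 indiff ⇒ p·6+(1-p)·0 = p·2+(1-p)·10 ⇒ p(4) = (1-p)(10) ⇒ p = 5/7

(p,q) = (5/7, 5/6)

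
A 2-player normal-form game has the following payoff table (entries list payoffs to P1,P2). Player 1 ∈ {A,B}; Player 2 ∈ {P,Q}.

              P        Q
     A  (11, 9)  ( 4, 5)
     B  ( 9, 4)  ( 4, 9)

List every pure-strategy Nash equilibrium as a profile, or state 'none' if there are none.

(A,P): NE
(A,Q): not NE [P2→P gives 9>5]
(B,P): not NE [P1→A gives 11>9; P2→Q gives 9>4]
(B,Q): NE

PSNE = {(A,P), (B,Q)}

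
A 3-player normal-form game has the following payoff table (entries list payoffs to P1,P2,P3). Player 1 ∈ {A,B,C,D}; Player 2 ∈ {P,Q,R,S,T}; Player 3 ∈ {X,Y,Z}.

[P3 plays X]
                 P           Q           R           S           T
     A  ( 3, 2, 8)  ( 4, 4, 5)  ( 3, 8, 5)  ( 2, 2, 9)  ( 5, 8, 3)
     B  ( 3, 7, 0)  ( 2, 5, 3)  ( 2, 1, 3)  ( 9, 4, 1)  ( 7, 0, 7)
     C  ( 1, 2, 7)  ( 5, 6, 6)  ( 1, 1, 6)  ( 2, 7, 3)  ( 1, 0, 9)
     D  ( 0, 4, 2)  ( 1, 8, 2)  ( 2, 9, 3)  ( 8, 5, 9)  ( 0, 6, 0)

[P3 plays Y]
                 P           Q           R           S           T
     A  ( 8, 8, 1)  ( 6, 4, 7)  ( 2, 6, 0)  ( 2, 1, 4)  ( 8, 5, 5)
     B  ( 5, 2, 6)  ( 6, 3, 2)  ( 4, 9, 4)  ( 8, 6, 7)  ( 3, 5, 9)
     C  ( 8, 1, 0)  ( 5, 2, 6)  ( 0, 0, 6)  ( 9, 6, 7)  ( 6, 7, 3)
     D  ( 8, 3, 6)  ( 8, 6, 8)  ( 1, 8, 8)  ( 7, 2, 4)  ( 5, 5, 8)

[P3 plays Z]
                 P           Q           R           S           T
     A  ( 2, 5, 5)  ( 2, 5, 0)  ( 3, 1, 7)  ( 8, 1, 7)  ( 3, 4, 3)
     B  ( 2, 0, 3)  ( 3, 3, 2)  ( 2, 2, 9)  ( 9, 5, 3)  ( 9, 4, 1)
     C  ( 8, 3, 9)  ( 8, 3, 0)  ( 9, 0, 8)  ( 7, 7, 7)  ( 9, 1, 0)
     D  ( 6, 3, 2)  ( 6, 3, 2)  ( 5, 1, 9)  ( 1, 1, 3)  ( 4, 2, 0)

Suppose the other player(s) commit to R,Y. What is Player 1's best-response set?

P1 best: {B}

u_1(A vs R,Y) = 2
u_1(B vs R,Y) = 4
u_1(C vs R,Y) = 0
u_1(D vs R,Y) = 1
max payoff 4 at {B}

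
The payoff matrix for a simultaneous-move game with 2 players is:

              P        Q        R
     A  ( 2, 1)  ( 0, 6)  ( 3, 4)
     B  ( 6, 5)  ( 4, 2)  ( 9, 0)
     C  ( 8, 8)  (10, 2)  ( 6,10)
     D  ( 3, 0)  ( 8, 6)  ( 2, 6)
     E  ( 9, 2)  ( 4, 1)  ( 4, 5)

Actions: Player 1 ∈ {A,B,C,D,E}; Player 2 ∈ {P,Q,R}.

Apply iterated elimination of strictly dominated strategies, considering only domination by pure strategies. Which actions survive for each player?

P1 drop A (B beats it: P:6>2 Q:4>0 R:9>3)
P1 drop D (C beats it: P:8>3 Q:10>8 R:6>2)
P2 drop Q (P beats it: B:5>2 C:8>2 E:2>1)
P1→{B,C,E} P2→{P,R}

IESDS → P1:{B,C,E} P2:{P,R}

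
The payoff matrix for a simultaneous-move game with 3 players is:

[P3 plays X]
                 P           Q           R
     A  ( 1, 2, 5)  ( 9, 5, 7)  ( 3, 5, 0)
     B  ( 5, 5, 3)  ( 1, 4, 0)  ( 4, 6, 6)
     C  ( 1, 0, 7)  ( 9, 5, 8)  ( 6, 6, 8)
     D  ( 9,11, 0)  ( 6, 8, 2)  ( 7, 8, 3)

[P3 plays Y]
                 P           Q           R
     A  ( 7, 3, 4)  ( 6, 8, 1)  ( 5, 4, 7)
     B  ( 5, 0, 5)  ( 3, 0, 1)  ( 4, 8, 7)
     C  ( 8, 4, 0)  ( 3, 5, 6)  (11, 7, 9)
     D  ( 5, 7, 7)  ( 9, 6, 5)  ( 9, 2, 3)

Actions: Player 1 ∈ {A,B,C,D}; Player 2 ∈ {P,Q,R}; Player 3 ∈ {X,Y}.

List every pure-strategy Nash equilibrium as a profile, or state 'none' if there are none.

Nash profiles: (A,Q,X), (C,R,Y)

(A,P,X): not NE [P1→D gives 9>1; P2→R gives 5>2]
(A,P,Y): not NE [P1→C gives 8>7; P2→Q gives 8>3; P3→X gives 5>4]
(A,Q,X): NE
(A,Q,Y): not NE [P1→D gives 9>6; P3→X gives 7>1]
(A,R,X): not NE [P1→D gives 7>3; P3→Y gives 7>0]
(A,R,Y): not NE [P1→C gives 11>5; P2→Q gives 8>4]
(B,P,X): not NE [P1→D gives 9>5; P2→R gives 6>5; P3→Y gives 5>3]
(B,P,Y): not NE [P1→C gives 8>5; P2→R gives 8>0]
(B,Q,X): not NE [P1→C gives 9>1; P2→R gives 6>4; P3→Y gives 1>0]
(B,Q,Y): not NE [P1→D gives 9>3; P2→R gives 8>0]
(B,R,X): not NE [P1→D gives 7>4; P3→Y gives 7>6]
(B,R,Y): not NE [P1→C gives 11>4]
(C,P,X): not NE [P1→D gives 9>1; P2→R gives 6>0]
(C,P,Y): not NE [P2→R gives 7>4; P3→X gives 7>0]
(C,Q,X): not NE [P2→R gives 6>5]
(C,Q,Y): not NE [P1→D gives 9>3; P2→R gives 7>5; P3→X gives 8>6]
(C,R,X): not NE [P1→D gives 7>6; P3→Y gives 9>8]
(C,R,Y): NE
(D,P,X): not NE [P3→Y gives 7>0]
(D,P,Y): not NE [P1→C gives 8>5]
(D,Q,X): not NE [P1→C gives 9>6; P2→P gives 11>8; P3→Y gives 5>2]
(D,Q,Y): not NE [P2→P gives 7>6]
(D,R,X): not NE [P2→P gives 11>8]
(D,R,Y): not NE [P1→C gives 11>9; P2→P gives 7>2]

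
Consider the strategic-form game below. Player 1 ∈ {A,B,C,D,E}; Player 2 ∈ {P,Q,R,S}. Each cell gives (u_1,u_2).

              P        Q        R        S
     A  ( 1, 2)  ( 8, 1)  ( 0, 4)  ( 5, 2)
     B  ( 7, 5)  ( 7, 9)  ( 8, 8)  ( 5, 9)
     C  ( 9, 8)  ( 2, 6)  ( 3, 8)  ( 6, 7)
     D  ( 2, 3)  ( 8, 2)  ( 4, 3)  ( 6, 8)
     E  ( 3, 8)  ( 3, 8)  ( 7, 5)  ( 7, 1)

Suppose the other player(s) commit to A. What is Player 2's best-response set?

P2 best: {R}

u_2(P vs A) = 2
u_2(Q vs A) = 1
u_2(R vs A) = 4
u_2(S vs A) = 2
max payoff 4 at {R}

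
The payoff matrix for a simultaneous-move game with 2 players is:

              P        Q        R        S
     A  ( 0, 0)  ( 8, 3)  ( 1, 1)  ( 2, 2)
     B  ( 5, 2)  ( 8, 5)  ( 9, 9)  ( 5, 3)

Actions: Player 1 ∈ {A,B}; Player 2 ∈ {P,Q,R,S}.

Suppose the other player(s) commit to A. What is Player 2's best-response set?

P2 best: {Q}

u_2(P vs A) = 0
u_2(Q vs A) = 3
u_2(R vs A) = 1
u_2(S vs A) = 2
max payoff 3 at {Q}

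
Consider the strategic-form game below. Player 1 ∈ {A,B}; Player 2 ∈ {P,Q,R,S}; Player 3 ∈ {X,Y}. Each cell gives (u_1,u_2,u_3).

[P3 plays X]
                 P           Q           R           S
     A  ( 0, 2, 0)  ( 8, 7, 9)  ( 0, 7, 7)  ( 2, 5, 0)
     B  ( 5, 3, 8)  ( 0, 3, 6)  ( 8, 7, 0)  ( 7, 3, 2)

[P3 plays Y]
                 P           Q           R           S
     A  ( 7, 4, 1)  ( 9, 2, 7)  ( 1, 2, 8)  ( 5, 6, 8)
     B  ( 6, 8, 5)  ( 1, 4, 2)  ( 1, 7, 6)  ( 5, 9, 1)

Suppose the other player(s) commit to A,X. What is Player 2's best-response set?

P2 best: {Q,R}

u_2(P vs A,X) = 2
u_2(Q vs A,X) = 7
u_2(R vs A,X) = 7
u_2(S vs A,X) = 5
max payoff 7 at {Q,R}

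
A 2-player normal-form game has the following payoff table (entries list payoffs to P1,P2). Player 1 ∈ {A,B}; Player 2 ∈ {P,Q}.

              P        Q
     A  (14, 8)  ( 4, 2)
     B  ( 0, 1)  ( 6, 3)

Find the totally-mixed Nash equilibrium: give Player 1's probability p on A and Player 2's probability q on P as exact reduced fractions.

P1 indiff ⇒ q·14+(1-q)·4 = q·0+(1-q)·6 ⇒ q(14) = (1-q)(2) ⇒ q = 1/8
P2 indiff ⇒ p·8+(1-p)·1 = p·2+(1-p)·3 ⇒ p(6) = (1-p)(2) ⇒ p = 1/4

P1 mixes 1/4 on A; P2 mixes 1/8 on P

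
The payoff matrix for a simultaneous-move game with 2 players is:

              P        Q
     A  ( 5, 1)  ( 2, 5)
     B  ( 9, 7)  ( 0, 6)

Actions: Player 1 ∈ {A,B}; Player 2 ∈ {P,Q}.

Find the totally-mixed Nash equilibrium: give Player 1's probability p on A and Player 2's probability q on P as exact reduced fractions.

P1 indiff ⇒ q·5+(1-q)·2 = q·9+(1-q)·0 ⇒ q(-4) = (1-q)(-2) ⇒ q = 1/3
P2 indiff ⇒ p·1+(1-p)·7 = p·5+(1-p)·6 ⇒ p(-4) = (1-p)(-1) ⇒ p = 1/5

p=1/5, q=1/3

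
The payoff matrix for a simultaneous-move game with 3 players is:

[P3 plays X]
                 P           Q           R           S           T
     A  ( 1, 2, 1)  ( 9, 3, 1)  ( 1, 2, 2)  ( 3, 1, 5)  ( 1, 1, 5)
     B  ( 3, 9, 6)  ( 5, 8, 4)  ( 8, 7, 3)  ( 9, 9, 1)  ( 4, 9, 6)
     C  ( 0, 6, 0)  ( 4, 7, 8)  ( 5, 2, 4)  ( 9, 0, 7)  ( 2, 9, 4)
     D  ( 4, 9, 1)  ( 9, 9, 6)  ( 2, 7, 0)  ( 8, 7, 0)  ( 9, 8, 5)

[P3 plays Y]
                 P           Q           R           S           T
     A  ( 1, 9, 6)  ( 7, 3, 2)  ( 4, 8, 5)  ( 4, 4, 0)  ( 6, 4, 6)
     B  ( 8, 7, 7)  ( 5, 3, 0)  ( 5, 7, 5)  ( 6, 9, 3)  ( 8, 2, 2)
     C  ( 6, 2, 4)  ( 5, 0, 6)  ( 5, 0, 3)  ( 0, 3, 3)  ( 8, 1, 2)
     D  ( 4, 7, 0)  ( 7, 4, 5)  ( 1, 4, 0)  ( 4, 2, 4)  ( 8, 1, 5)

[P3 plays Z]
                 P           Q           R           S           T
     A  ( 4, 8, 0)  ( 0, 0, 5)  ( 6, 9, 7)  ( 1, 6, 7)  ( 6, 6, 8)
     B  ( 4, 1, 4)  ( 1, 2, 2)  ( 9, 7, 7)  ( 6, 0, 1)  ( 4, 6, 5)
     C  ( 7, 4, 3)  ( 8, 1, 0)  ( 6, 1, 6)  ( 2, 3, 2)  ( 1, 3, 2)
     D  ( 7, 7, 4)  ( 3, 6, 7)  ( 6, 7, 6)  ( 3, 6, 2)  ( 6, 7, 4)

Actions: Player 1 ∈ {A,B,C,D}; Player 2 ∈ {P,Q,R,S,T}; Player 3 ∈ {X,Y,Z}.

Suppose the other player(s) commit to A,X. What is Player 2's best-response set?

u_2(P vs A,X) = 2
u_2(Q vs A,X) = 3
u_2(R vs A,X) = 2
u_2(S vs A,X) = 1
u_2(T vs A,X) = 1
max payoff 3 at {Q}

argmax u_2 = {Q}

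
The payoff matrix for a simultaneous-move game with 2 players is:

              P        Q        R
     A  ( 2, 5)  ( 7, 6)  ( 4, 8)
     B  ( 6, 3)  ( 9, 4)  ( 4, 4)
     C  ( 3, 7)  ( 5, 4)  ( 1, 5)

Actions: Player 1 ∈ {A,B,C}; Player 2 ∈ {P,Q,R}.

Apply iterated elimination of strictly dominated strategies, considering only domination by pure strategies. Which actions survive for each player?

Survivors P1:{A,B} P2:{Q,R}

P1 drop C (B beats it: P:6>3 Q:9>5 R:4>1)
P2 drop P (Q beats it: A:6>5 B:4>3)
P1→{A,B} P2→{Q,R}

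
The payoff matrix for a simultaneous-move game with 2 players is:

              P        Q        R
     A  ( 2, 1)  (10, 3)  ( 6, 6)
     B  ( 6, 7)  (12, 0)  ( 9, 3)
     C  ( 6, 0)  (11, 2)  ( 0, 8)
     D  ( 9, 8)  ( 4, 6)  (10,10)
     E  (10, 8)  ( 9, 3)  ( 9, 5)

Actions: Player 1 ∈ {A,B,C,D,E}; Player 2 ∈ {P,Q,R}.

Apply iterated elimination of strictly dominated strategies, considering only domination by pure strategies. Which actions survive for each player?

P1 drop A (B beats it: P:6>2 Q:12>10 R:9>6)
P2 drop Q (R beats it: B:3>0 C:8>2 D:10>6 E:5>3)
P1 drop B (D beats it: P:9>6 R:10>9)
P1 drop C (D beats it: P:9>6 R:10>0)
P1→{D,E} P2→{P,R}

Remaining: P1:{D,E} P2:{P,R}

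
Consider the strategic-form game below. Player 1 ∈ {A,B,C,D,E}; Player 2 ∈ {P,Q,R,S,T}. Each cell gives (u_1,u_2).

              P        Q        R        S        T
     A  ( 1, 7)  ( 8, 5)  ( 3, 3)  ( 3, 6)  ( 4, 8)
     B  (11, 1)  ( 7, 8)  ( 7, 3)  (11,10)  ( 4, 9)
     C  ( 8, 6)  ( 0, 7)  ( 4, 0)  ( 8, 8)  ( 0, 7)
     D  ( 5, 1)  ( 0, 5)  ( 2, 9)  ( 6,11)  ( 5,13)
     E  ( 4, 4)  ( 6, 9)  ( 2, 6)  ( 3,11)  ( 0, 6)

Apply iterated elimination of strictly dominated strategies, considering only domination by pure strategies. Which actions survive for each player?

P1 drop C (B beats it: P:11>8 Q:7>0 R:7>4 S:11>8 T:4>0)
P1 drop E (B beats it: P:11>4 Q:7>6 R:7>2 S:11>3 T:4>0)
P2 drop P (T beats it: A:8>7 B:9>1 D:13>1)
P2 drop Q (S beats it: A:6>5 B:10>8 D:11>5)
P2 drop R (S beats it: A:6>3 B:10>3 D:11>9)
P1 drop A (D beats it: S:6>3 T:5>4)
P1→{B,D} P2→{S,T}

Remaining: P1:{B,D} P2:{S,T}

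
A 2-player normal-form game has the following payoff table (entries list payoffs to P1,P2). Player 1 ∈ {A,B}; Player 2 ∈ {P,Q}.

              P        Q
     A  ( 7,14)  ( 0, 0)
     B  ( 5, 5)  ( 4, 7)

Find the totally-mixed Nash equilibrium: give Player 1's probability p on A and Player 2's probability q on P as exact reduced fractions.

P1 indiff ⇒ q·7+(1-q)·0 = q·5+(1-q)·4 ⇒ q(2) = (1-q)(4) ⇒ q = 2/3
P2 indiff ⇒ p·14+(1-p)·5 = p·0+(1-p)·7 ⇒ p(14) = (1-p)(2) ⇒ p = 1/8

p=1/8, q=2/3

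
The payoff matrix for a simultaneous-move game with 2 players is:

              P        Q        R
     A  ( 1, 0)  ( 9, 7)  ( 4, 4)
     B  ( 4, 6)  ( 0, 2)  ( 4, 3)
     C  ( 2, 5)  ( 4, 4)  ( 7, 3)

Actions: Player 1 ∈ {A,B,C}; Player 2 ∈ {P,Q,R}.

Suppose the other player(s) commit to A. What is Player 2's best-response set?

argmax u_2 = {Q}

u_2(P vs A) = 0
u_2(Q vs A) = 7
u_2(R vs A) = 4
max payoff 7 at {Q}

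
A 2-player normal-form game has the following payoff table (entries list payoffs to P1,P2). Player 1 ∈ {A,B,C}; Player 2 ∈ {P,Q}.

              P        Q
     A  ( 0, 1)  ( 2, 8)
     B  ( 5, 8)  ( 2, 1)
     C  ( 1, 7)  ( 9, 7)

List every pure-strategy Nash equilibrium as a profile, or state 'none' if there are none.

NE set: (B,P), (C,Q)

(A,P): not NE [P1→B gives 5>0; P2→Q gives 8>1]
(A,Q): not NE [P1→C gives 9>2]
(B,P): NE
(B,Q): not NE [P1→C gives 9>2; P2→P gives 8>1]
(C,P): not NE [P1→B gives 5>1]
(C,Q): NE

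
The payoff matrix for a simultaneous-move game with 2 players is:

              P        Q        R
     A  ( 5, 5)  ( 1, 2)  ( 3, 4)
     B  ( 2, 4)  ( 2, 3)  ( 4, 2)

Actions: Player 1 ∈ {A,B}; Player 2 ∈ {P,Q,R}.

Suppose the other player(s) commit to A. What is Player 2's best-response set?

BR_2 = {P}

u_2(P vs A) = 5
u_2(Q vs A) = 2
u_2(R vs A) = 4
max payoff 5 at {P}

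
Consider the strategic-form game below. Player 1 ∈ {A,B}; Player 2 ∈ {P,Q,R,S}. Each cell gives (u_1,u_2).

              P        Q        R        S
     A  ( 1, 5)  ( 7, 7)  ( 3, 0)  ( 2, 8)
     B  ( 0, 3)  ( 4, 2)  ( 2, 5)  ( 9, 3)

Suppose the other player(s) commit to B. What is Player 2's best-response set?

BR_2 = {R}

u_2(P vs B) = 3
u_2(Q vs B) = 2
u_2(R vs B) = 5
u_2(S vs B) = 3
max payoff 5 at {R}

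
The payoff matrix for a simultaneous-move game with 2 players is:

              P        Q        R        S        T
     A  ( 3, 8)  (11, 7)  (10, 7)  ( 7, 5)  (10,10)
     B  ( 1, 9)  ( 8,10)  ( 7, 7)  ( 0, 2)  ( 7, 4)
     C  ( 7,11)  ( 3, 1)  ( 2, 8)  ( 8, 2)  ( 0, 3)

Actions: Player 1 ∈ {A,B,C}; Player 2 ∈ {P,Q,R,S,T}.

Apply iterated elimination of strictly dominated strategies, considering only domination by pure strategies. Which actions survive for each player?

IESDS → P1:{A,C} P2:{P,T}

P1 drop B (A beats it: P:3>1 Q:11>8 R:10>7 S:7>0 T:10>7)
P2 drop Q (P beats it: A:8>7 C:11>1)
P2 drop R (P beats it: A:8>7 C:11>8)
P2 drop S (P beats it: A:8>5 C:11>2)
P1→{A,C} P2→{P,T}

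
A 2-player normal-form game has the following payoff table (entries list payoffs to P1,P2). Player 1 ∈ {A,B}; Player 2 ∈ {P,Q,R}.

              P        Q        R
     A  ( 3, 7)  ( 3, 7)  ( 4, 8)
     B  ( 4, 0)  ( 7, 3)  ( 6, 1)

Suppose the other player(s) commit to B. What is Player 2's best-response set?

u_2(P vs B) = 0
u_2(Q vs B) = 3
u_2(R vs B) = 1
max payoff 3 at {Q}

P2 best: {Q}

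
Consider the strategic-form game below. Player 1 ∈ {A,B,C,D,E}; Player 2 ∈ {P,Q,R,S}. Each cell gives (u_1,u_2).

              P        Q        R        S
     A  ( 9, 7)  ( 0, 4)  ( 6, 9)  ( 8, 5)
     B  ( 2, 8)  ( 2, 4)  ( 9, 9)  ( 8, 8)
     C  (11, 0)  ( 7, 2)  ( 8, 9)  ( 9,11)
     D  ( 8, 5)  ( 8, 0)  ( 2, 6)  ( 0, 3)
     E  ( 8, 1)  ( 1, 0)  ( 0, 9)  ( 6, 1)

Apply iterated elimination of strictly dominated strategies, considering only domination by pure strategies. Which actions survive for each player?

P1 drop A (C beats it: P:11>9 Q:7>0 R:8>6 S:9>8)
P1 drop E (C beats it: P:11>8 Q:7>1 R:8>0 S:9>6)
P2 drop P (R beats it: B:9>8 C:9>0 D:6>5)
P2 drop Q (R beats it: B:9>4 C:9>2 D:6>0)
P1 drop D (B beats it: R:9>2 S:8>0)
P1→{B,C} P2→{R,S}

IESDS → P1:{B,C} P2:{R,S}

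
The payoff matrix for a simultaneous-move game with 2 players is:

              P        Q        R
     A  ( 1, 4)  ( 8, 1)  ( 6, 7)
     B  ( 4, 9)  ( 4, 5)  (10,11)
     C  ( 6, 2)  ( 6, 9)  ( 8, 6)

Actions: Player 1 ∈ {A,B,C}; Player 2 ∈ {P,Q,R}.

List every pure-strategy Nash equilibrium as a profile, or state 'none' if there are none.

(A,P): not NE [P1→C gives 6>1; P2→R gives 7>4]
(A,Q): not NE [P2→R gives 7>1]
(A,R): not NE [P1→B gives 10>6]
(B,P): not NE [P1→C gives 6>4; P2→R gives 11>9]
(B,Q): not NE [P1→A gives 8>4; P2→R gives 11>5]
(B,R): NE
(C,P): not NE [P2→Q gives 9>2]
(C,Q): not NE [P1→A gives 8>6]
(C,R): not NE [P1→B gives 10>8; P2→Q gives 9>6]

PSNE = {(B,R)}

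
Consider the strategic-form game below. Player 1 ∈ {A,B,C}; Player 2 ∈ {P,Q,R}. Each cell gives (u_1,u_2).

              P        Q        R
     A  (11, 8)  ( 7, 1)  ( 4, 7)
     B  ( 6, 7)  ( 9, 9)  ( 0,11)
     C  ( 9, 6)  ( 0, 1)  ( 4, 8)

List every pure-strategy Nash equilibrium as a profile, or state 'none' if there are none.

NE set: (A,P), (C,R)

(A,P): NE
(A,Q): not NE [P1→B gives 9>7; P2→P gives 8>1]
(A,R): not NE [P2→P gives 8>7]
(B,P): not NE [P1→A gives 11>6; P2→R gives 11>7]
(B,Q): not NE [P2→R gives 11>9]
(B,R): not NE [P1→C gives 4>0]
(C,P): not NE [P1→A gives 11>9; P2→R gives 8>6]
(C,Q): not NE [P1→B gives 9>0; P2→R gives 8>1]
(C,R): NE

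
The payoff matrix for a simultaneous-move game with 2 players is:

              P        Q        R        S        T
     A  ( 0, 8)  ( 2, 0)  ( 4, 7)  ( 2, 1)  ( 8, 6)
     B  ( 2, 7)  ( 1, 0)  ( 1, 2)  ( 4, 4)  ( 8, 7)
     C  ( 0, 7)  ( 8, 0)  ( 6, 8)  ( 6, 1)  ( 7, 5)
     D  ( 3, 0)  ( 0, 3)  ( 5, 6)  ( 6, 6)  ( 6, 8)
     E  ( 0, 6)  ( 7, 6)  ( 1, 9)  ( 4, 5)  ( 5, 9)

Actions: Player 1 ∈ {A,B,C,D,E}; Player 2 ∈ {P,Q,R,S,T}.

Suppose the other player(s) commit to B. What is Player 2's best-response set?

argmax u_2 = {P,T}

u_2(P vs B) = 7
u_2(Q vs B) = 0
u_2(R vs B) = 2
u_2(S vs B) = 4
u_2(T vs B) = 7
max payoff 7 at {P,T}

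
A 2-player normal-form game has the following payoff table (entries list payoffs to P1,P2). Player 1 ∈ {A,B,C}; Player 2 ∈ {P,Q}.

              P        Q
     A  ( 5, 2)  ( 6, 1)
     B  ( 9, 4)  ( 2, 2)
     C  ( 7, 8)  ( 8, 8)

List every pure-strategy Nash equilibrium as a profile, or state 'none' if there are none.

(A,P): not NE [P1→B gives 9>5]
(A,Q): not NE [P1→C gives 8>6; P2→P gives 2>1]
(B,P): NE
(B,Q): not NE [P1→C gives 8>2; P2→P gives 4>2]
(C,P): not NE [P1→B gives 9>7]
(C,Q): NE

NE set: (B,P), (C,Q)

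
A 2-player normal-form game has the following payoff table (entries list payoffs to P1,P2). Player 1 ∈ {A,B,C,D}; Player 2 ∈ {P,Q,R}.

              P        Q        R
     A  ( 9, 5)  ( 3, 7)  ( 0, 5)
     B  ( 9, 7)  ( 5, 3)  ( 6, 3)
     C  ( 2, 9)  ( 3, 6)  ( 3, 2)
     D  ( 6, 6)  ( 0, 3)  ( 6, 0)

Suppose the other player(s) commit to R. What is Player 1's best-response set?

P1 best: {B,D}

u_1(A vs R) = 0
u_1(B vs R) = 6
u_1(C vs R) = 3
u_1(D vs R) = 6
max payoff 6 at {B,D}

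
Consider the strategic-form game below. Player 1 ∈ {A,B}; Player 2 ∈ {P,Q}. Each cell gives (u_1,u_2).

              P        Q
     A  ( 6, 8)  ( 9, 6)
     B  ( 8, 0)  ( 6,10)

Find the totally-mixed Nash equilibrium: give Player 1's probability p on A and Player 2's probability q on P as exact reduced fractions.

P1 mixes 5/6 on A; P2 mixes 3/5 on P

P1 indiff ⇒ q·6+(1-q)·9 = q·8+(1-q)·6 ⇒ q(-2) = (1-q)(-3) ⇒ q = 3/5
P2 indiff ⇒ p·8+(1-p)·0 = p·6+(1-p)·10 ⇒ p(2) = (1-p)(10) ⇒ p = 5/6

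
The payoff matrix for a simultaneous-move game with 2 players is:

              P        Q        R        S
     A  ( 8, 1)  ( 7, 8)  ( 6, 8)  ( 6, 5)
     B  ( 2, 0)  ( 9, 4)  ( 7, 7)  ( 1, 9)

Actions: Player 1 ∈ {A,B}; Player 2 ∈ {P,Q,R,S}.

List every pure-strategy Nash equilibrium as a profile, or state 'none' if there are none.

PSNE: ∅

(A,P): not NE [P2→R gives 8>1]
(A,Q): not NE [P1→B gives 9>7]
(A,R): not NE [P1→B gives 7>6]
(A,S): not NE [P2→R gives 8>5]
(B,P): not NE [P1→A gives 8>2; P2→S gives 9>0]
(B,Q): not NE [P2→S gives 9>4]
(B,R): not NE [P2→S gives 9>7]
(B,S): not NE [P1→A gives 6>1]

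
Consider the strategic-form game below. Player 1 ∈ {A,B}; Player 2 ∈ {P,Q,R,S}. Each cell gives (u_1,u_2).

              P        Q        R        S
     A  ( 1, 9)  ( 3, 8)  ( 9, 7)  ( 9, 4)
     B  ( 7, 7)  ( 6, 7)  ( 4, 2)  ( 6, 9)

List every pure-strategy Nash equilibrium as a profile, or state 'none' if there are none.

(A,P): not NE [P1→B gives 7>1]
(A,Q): not NE [P1→B gives 6>3; P2→P gives 9>8]
(A,R): not NE [P2→P gives 9>7]
(A,S): not NE [P2→P gives 9>4]
(B,P): not NE [P2→S gives 9>7]
(B,Q): not NE [P2→S gives 9>7]
(B,R): not NE [P1→A gives 9>4; P2→S gives 9>2]
(B,S): not NE [P1→A gives 9>6]

No pure NE.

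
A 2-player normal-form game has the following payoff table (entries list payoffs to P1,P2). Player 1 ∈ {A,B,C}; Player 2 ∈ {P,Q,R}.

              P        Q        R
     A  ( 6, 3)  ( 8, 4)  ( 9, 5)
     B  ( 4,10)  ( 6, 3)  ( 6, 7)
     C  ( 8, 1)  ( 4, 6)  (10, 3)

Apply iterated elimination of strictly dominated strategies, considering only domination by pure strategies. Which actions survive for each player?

IESDS → P1:{A,C} P2:{Q,R}

P1 drop B (A beats it: P:6>4 Q:8>6 R:9>6)
P2 drop P (Q beats it: A:4>3 C:6>1)
P1→{A,C} P2→{Q,R}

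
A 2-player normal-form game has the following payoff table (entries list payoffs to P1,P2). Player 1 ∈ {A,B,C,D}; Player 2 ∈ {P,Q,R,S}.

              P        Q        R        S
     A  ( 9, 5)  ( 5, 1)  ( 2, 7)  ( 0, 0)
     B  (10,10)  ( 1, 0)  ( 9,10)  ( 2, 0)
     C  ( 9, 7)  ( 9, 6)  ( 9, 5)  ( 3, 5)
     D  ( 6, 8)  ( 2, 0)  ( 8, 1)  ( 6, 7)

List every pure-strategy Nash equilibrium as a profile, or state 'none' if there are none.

Nash profiles: (B,P), (B,R)

(A,P): not NE [P1→B gives 10>9; P2→R gives 7>5]
(A,Q): not NE [P1→C gives 9>5; P2→R gives 7>1]
(A,R): not NE [P1→C gives 9>2]
(A,S): not NE [P1→D gives 6>0; P2→R gives 7>0]
(B,P): NE
(B,Q): not NE [P1→C gives 9>1; P2→R gives 10>0]
(B,R): NE
(B,S): not NE [P1→D gives 6>2; P2→R gives 10>0]
(C,P): not NE [P1→B gives 10>9]
(C,Q): not NE [P2→P gives 7>6]
(C,R): not NE [P2→P gives 7>5]
(C,S): not NE [P1→D gives 6>3; P2→P gives 7>5]
(D,P): not NE [P1→B gives 10>6]
(D,Q): not NE [P1→C gives 9>2; P2→P gives 8>0]
(D,R): not NE [P1→C gives 9>8; P2→P gives 8>1]
(D,S): not NE [P2→P gives 8>7]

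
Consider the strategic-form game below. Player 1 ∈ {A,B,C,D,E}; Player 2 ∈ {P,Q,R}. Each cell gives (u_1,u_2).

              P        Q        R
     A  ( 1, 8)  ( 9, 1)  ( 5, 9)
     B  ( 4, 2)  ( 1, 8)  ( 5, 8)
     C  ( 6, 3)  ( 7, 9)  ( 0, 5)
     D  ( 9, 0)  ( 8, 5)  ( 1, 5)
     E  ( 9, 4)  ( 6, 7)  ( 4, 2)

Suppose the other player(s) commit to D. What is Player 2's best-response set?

u_2(P vs D) = 0
u_2(Q vs D) = 5
u_2(R vs D) = 5
max payoff 5 at {Q,R}

argmax u_2 = {Q,R}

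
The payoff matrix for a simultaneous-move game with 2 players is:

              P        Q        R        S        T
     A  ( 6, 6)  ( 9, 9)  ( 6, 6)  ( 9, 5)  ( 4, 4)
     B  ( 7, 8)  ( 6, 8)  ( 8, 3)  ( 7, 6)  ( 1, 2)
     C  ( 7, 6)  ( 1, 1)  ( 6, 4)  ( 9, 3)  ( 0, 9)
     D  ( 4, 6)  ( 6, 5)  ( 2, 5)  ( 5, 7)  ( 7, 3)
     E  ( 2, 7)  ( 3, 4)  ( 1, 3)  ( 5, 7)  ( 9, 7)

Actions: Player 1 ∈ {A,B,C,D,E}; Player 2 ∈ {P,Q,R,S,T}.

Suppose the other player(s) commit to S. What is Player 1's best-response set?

P1 best: {A,C}

u_1(A vs S) = 9
u_1(B vs S) = 7
u_1(C vs S) = 9
u_1(D vs S) = 5
u_1(E vs S) = 5
max payoff 9 at {A,C}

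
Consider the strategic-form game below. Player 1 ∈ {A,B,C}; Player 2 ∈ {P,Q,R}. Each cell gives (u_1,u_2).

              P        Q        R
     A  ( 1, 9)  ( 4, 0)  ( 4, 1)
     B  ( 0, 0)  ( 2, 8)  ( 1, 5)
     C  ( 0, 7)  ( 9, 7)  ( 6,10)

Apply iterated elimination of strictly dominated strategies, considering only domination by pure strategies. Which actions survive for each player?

P1 drop B (A beats it: P:1>0 Q:4>2 R:4>1)
P2 drop Q (R beats it: A:1>0 C:10>7)
P1→{A,C} P2→{P,R}

IESDS → P1:{A,C} P2:{P,R}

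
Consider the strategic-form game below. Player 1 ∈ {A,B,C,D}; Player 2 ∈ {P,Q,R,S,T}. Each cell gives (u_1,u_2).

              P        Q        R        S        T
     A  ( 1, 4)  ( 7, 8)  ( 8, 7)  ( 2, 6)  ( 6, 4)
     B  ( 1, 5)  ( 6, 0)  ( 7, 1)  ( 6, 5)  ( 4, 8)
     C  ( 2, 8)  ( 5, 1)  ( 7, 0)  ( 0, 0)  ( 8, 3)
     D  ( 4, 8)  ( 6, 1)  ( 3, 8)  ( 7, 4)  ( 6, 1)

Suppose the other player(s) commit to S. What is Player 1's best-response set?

u_1(A vs S) = 2
u_1(B vs S) = 6
u_1(C vs S) = 0
u_1(D vs S) = 7
max payoff 7 at {D}

P1 best: {D}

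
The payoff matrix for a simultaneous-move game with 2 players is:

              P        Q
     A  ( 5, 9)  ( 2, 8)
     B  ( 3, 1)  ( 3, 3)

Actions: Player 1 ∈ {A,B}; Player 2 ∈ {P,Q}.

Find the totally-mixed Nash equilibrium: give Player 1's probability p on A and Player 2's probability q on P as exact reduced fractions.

P1 indiff ⇒ q·5+(1-q)·2 = q·3+(1-q)·3 ⇒ q(2) = (1-q)(1) ⇒ q = 1/3
P2 indiff ⇒ p·9+(1-p)·1 = p·8+(1-p)·3 ⇒ p(1) = (1-p)(2) ⇒ p = 2/3

p=2/3, q=1/3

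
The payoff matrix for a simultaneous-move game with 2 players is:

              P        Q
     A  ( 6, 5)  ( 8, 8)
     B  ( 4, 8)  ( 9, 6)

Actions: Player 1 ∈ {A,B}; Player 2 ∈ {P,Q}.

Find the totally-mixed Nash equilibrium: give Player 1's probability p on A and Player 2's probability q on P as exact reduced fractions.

P1 indiff ⇒ q·6+(1-q)·8 = q·4+(1-q)·9 ⇒ q(2) = (1-q)(1) ⇒ q = 1/3
P2 indiff ⇒ p·5+(1-p)·8 = p·8+(1-p)·6 ⇒ p(-3) = (1-p)(-2) ⇒ p = 2/5

(p,q) = (2/5, 1/3)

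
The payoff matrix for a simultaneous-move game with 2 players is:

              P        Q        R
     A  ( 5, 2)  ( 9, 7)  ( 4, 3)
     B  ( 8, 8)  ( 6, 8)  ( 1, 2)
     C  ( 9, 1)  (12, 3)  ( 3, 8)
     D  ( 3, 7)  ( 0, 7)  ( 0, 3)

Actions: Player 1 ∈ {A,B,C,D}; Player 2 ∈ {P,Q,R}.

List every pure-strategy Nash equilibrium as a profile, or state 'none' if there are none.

(A,P): not NE [P1→C gives 9>5; P2→Q gives 7>2]
(A,Q): not NE [P1→C gives 12>9]
(A,R): not NE [P2→Q gives 7>3]
(B,P): not NE [P1→C gives 9>8]
(B,Q): not NE [P1→C gives 12>6]
(B,R): not NE [P1→A gives 4>1; P2→Q gives 8>2]
(C,P): not NE [P2→R gives 8>1]
(C,Q): not NE [P2→R gives 8>3]
(C,R): not NE [P1→A gives 4>3]
(D,P): not NE [P1→C gives 9>3]
(D,Q): not NE [P1→C gives 12>0]
(D,R): not NE [P1→A gives 4>0; P2→Q gives 7>3]

Equilibria: none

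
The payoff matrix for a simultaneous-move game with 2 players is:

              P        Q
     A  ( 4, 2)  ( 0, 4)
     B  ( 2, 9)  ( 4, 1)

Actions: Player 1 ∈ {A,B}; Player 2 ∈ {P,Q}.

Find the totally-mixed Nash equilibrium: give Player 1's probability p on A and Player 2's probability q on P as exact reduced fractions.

P1 indiff ⇒ q·4+(1-q)·0 = q·2+(1-q)·4 ⇒ q(2) = (1-q)(4) ⇒ q = 2/3
P2 indiff ⇒ p·2+(1-p)·9 = p·4+(1-p)·1 ⇒ p(-2) = (1-p)(-8) ⇒ p = 4/5

(p,q) = (4/5, 2/3)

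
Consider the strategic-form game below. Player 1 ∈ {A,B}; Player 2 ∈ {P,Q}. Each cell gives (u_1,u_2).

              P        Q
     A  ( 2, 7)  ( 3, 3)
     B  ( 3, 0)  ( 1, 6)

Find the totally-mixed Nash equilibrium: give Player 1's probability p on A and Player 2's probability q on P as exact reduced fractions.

P1 indiff ⇒ q·2+(1-q)·3 = q·3+(1-q)·1 ⇒ q(-1) = (1-q)(-2) ⇒ q = 2/3
P2 indiff ⇒ p·7+(1-p)·0 = p·3+(1-p)·6 ⇒ p(4) = (1-p)(6) ⇒ p = 3/5

P1 mixes 3/5 on A; P2 mixes 2/3 on P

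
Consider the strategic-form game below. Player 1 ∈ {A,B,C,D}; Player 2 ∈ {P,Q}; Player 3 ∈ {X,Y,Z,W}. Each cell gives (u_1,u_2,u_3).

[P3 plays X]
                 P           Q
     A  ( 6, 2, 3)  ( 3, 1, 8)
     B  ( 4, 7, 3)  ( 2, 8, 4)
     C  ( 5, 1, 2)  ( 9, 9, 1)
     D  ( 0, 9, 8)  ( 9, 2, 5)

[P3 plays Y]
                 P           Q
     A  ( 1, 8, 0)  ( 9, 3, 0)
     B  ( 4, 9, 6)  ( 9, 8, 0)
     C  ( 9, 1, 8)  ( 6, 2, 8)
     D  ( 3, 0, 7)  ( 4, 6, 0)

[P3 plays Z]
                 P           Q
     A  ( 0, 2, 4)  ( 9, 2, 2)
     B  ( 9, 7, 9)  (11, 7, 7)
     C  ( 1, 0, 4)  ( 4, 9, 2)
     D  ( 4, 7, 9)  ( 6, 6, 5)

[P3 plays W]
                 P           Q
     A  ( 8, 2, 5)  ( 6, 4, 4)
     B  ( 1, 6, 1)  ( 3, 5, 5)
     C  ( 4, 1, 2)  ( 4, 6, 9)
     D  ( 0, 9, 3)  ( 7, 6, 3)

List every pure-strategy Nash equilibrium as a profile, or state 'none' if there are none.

NE set: (B,P,Z), (B,Q,Z)

(A,P,X): not NE [P3→W gives 5>3]
(A,P,Y): not NE [P1→C gives 9>1; P3→W gives 5>0]
(A,P,Z): not NE [P1→B gives 9>0; P3→W gives 5>4]
(A,P,W): not NE [P2→Q gives 4>2]
(A,Q,X): not NE [P1→D gives 9>3; P2→P gives 2>1]
(A,Q,Y): not NE [P2→P gives 8>3; P3→X gives 8>0]
(A,Q,Z): not NE [P1→B gives 11>9; P3→X gives 8>2]
(A,Q,W): not NE [P1→D gives 7>6; P3→X gives 8>4]
(B,P,X): not NE [P1→A gives 6>4; P2→Q gives 8>7; P3→Z gives 9>3]
(B,P,Y): not NE [P1→C gives 9>4; P3→Z gives 9>6]
(B,P,Z): NE
(B,P,W): not NE [P1→A gives 8>1; P3→Z gives 9>1]
(B,Q,X): not NE [P1→D gives 9>2; P3→Z gives 7>4]
(B,Q,Y): not NE [P2→P gives 9>8; P3→Z gives 7>0]
(B,Q,Z): NE
(B,Q,W): not NE [P1→D gives 7>3; P2→P gives 6>5; P3→Z gives 7>5]
(C,P,X): not NE [P1→A gives 6>5; P2→Q gives 9>1; P3→Y gives 8>2]
(C,P,Y): not NE [P2→Q gives 2>1]
(C,P,Z): not NE [P1→B gives 9>1; P2→Q gives 9>0; P3→Y gives 8>4]
(C,P,W): not NE [P1→A gives 8>4; P2→Q gives 6>1; P3→Y gives 8>2]
(C,Q,X): not NE [P3→W gives 9>1]
(C,Q,Y): not NE [P1→B gives 9>6; P3→W gives 9>8]
(C,Q,Z): not NE [P1→B gives 11>4; P3→W gives 9>2]
(C,Q,W): not NE [P1→D gives 7>4]
(D,P,X): not NE [P1→A gives 6>0; P3→Z gives 9>8]
(D,P,Y): not NE [P1→C gives 9>3; P2→Q gives 6>0; P3→Z gives 9>7]
(D,P,Z): not NE [P1→B gives 9>4]
(D,P,W): not NE [P1→A gives 8>0; P3→Z gives 9>3]
(D,Q,X): not NE [P2→P gives 9>2]
(D,Q,Y): not NE [P1→B gives 9>4; P3→Z gives 5>0]
(D,Q,Z): not NE [P1→B gives 11>6; P2→P gives 7>6]
(D,Q,W): not NE [P2→P gives 9>6; P3→Z gives 5>3]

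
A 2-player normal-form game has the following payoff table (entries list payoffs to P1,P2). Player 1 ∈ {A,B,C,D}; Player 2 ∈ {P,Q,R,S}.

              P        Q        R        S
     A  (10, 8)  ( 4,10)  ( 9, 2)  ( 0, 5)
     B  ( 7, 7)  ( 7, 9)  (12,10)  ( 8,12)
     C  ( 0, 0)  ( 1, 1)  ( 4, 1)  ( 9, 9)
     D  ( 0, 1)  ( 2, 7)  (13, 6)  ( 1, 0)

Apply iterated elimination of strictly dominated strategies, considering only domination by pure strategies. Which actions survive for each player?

Survivors P1:{B,C,D} P2:{Q,R,S}

P2 drop P (Q beats it: A:10>8 B:9>7 C:1>0 D:7>1)
P1 drop A (B beats it: Q:7>4 R:12>9 S:8>0)
P1→{B,C,D} P2→{Q,R,S}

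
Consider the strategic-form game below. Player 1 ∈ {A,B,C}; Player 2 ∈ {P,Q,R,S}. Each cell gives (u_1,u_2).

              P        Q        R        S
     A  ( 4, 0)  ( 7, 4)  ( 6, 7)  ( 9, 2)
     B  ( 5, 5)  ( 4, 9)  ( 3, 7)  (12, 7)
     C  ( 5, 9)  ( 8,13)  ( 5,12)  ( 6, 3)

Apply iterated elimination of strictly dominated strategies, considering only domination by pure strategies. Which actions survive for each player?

P2 drop P (Q beats it: A:4>0 B:9>5 C:13>9)
P2 drop S (Q beats it: A:4>2 B:9>7 C:13>3)
P1 drop B (A beats it: Q:7>4 R:6>3)
P1→{A,C} P2→{Q,R}

Remaining: P1:{A,C} P2:{Q,R}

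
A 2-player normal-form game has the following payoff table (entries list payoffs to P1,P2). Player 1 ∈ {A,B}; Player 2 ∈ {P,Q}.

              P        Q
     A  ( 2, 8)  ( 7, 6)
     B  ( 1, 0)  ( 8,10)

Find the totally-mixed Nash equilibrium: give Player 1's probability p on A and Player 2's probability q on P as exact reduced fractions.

P1 indiff ⇒ q·2+(1-q)·7 = q·1+(1-q)·8 ⇒ q(1) = (1-q)(1) ⇒ q = 1/2
P2 indiff ⇒ p·8+(1-p)·0 = p·6+(1-p)·10 ⇒ p(2) = (1-p)(10) ⇒ p = 5/6

(p,q) = (5/6, 1/2)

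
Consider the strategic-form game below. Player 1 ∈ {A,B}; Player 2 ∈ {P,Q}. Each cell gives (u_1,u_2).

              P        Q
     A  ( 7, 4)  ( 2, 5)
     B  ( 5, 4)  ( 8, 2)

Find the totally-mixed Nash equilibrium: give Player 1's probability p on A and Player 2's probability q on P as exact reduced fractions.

P1 indiff ⇒ q·7+(1-q)·2 = q·5+(1-q)·8 ⇒ q(2) = (1-q)(6) ⇒ q = 3/4
P2 indiff ⇒ p·4+(1-p)·4 = p·5+(1-p)·2 ⇒ p(-1) = (1-p)(-2) ⇒ p = 2/3

(p,q) = (2/3, 3/4)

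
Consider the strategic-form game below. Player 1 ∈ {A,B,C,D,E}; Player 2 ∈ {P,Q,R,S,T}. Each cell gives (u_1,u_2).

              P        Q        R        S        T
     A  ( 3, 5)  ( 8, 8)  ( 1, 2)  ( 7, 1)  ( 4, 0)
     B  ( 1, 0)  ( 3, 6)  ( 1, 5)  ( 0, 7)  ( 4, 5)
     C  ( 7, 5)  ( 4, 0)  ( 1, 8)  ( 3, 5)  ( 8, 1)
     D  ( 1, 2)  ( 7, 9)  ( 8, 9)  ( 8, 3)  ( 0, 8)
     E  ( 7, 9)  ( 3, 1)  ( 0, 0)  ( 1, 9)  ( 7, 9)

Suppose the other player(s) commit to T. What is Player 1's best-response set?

BR_1 = {C}

u_1(A vs T) = 4
u_1(B vs T) = 4
u_1(C vs T) = 8
u_1(D vs T) = 0
u_1(E vs T) = 7
max payoff 8 at {C}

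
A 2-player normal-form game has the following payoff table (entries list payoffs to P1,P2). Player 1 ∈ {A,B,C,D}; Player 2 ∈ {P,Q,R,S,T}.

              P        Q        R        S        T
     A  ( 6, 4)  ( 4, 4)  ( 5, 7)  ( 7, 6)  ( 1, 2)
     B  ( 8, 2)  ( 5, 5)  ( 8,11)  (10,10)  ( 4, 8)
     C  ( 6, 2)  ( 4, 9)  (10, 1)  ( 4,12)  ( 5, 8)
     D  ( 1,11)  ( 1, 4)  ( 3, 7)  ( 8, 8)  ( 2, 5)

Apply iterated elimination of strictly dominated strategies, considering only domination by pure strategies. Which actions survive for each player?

P1 drop A (B beats it: P:8>6 Q:5>4 R:8>5 S:10>7 T:4>1)
P1 drop D (B beats it: P:8>1 Q:5>1 R:8>3 S:10>8 T:4>2)
P2 drop P (Q beats it: B:5>2 C:9>2)
P2 drop Q (S beats it: B:10>5 C:12>9)
P2 drop T (S beats it: B:10>8 C:12>8)
P1→{B,C} P2→{R,S}

Remaining: P1:{B,C} P2:{R,S}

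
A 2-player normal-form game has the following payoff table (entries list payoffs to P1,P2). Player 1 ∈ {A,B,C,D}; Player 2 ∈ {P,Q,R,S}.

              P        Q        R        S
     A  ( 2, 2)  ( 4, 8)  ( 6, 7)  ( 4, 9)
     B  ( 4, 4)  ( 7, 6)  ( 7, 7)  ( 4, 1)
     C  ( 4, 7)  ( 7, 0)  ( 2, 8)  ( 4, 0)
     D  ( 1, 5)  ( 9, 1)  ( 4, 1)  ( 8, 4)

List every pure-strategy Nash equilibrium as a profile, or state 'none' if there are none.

(A,P): not NE [P1→C gives 4>2; P2→S gives 9>2]
(A,Q): not NE [P1→D gives 9>4; P2→S gives 9>8]
(A,R): not NE [P1→B gives 7>6; P2→S gives 9>7]
(A,S): not NE [P1→D gives 8>4]
(B,P): not NE [P2→R gives 7>4]
(B,Q): not NE [P1→D gives 9>7; P2→R gives 7>6]
(B,R): NE
(B,S): not NE [P1→D gives 8>4; P2→R gives 7>1]
(C,P): not NE [P2→R gives 8>7]
(C,Q): not NE [P1→D gives 9>7; P2→R gives 8>0]
(C,R): not NE [P1→B gives 7>2]
(C,S): not NE [P1→D gives 8>4; P2→R gives 8>0]
(D,P): not NE [P1→C gives 4>1]
(D,Q): not NE [P2→P gives 5>1]
(D,R): not NE [P1→B gives 7>4; P2→P gives 5>1]
(D,S): not NE [P2→P gives 5>4]

Nash profiles: (B,R)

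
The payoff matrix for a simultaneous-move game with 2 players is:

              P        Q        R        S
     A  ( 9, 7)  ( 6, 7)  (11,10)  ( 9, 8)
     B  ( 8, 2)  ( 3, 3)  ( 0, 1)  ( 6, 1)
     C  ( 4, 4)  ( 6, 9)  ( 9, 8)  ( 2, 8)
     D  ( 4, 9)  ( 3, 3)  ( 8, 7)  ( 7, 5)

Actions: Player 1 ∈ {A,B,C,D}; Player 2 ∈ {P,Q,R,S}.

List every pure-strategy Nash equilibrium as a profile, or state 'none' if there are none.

NE set: (A,R), (C,Q)

(A,P): not NE [P2→R gives 10>7]
(A,Q): not NE [P2→R gives 10>7]
(A,R): NE
(A,S): not NE [P2→R gives 10>8]
(B,P): not NE [P1→A gives 9>8; P2→Q gives 3>2]
(B,Q): not NE [P1→C gives 6>3]
(B,R): not NE [P1→A gives 11>0; P2→Q gives 3>1]
(B,S): not NE [P1→A gives 9>6; P2→Q gives 3>1]
(C,P): not NE [P1→A gives 9>4; P2→Q gives 9>4]
(C,Q): NE
(C,R): not NE [P1→A gives 11>9; P2→Q gives 9>8]
(C,S): not NE [P1→A gives 9>2; P2→Q gives 9>8]
(D,P): not NE [P1→A gives 9>4]
(D,Q): not NE [P1→C gives 6>3; P2→P gives 9>3]
(D,R): not NE [P1→A gives 11>8; P2→P gives 9>7]
(D,S): not NE [P1→A gives 9>7; P2→P gives 9>5]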